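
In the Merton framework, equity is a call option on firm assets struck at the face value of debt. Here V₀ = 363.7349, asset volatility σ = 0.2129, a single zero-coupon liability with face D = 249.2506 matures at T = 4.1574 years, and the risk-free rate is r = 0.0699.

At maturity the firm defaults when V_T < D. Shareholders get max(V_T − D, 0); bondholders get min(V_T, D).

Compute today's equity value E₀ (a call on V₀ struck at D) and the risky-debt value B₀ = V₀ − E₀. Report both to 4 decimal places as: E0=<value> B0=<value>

E0=180.3117 B0=183.4232

Work the structural quantities from V₀ = 363.7349 against face 249.2506:
d₁ = [ln(V₀/D) + (r + σ²/2)T] / (σ√T)
   = [ln(363.7349/249.2506) + (0.0699 + 0.5·0.2129²)·4.1574] / (0.2129·√4.1574)
   = [0.377966 + 0.384822] / 0.434097 = 1.757186
d₂ = d₁ − σ√T = 1.757186 − 0.434097 = 1.323089
N(d₁) = 0.960557,  N(d₂) = 0.907097,  e^(−rT) = 0.747813
E₀ = V₀·N(d₁) − D·e^(−rT)·N(d₂)
   = 363.7349·0.960557 − 249.2506·0.747813·0.907097 = 180.311660
B₀ = V₀ − E₀ = 363.7349 − 180.311660 = 183.423240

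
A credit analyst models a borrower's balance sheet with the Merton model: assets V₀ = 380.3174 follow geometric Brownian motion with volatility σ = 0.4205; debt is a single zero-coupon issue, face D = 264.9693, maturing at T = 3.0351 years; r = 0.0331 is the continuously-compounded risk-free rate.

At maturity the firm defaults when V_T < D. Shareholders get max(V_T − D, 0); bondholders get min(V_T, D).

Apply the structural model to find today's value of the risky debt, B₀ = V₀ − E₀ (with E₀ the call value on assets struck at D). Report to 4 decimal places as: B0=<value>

Work the structural quantities from V₀ = 380.3174 against face 264.9693:
d₁ = [ln(V₀/D) + (r + σ²/2)T] / (σ√T)
   = [ln(380.3174/264.9693) + (0.0331 + 0.5·0.4205²)·3.0351] / (0.4205·√3.0351)
   = [0.361392 + 0.368795] / 0.732576 = 0.996740
d₂ = d₁ − σ√T = 0.996740 − 0.732576 = 0.264164
N(d₁) = 0.840555,  N(d₂) = 0.604173,  e^(−rT) = 0.904420
E₀ = V₀·N(d₁) − D·e^(−rT)·N(d₂)
   = 380.3174·0.840555 − 264.9693·0.904420·0.604173 = 174.891374
B₀ = V₀ − E₀ = 380.3174 − 174.891374 = 205.426026

B0=205.4260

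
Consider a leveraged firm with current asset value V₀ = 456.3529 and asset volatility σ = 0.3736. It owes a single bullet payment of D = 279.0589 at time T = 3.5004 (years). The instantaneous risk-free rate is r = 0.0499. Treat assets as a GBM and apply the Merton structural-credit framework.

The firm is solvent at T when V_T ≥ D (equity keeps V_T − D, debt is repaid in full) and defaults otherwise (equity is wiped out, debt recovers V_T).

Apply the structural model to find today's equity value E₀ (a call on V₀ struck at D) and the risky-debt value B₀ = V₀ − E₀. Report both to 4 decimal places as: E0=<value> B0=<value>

With assets at 456.3529 and a single debt payment of 279.0589 at 3.5004 years:
d₁ = [ln(V₀/D) + (r + σ²/2)T] / (σ√T)
   = [ln(456.3529/279.0589) + (0.0499 + 0.5·0.3736²)·3.5004] / (0.3736·√3.5004)
   = [0.491844 + 0.418958] / 0.698982 = 1.303040
d₂ = d₁ − σ√T = 1.303040 − 0.698982 = 0.604059
N(d₁) = 0.903719,  N(d₂) = 0.727098,  e^(−rT) = 0.839734
E₀ = V₀·N(d₁) − D·e^(−rT)·N(d₂)
   = 456.3529·0.903719 − 279.0589·0.839734·0.727098 = 242.030368
B₀ = V₀ − E₀ = 456.3529 − 242.030368 = 214.322532

E0=242.0304 B0=214.3225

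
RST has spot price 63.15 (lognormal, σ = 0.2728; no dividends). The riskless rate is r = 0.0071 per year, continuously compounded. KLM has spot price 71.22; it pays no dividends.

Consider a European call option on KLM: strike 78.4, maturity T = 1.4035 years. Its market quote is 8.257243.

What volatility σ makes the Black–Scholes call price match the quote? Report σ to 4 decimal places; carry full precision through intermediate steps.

sigma = 0.3196

At σ = 0.3196 the Black–Scholes value reproduces the quote:
σ√T = 0.3196·√1.4035 = 0.378628
d₁ = (ln(S/K) + (r+σ²/2)T) / (σ√T) = (ln(71.22/78.4) + (0.0071+0.3196²/2)·1.4035) / 0.378628 = (-0.096050 + 0.081645) / 0.378628 = -0.038047
d₂ = d₁ − σ√T = -0.038047 − 0.378628 = -0.416675
e^{−rT} = 0.990085
N(d₁) = 0.484825,  N(d₂) = 0.338458
V = S·N(d₁) − K·e^{−rT}·N(d₂) = 34.529239 − 26.271996 = 8.257243 (equal to the quote); since ∂V/∂σ > 0 for all σ, the implied volatility is unique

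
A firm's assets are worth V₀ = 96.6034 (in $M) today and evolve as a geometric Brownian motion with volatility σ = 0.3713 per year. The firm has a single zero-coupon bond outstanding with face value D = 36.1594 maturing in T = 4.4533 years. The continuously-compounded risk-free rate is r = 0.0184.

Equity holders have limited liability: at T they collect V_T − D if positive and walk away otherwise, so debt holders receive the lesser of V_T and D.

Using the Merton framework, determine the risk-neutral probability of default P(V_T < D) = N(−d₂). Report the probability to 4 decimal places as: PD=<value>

PD=0.1668

Equity is a call on the firm's assets struck at D = 36.1594:
d₁ = [ln(V₀/D) + (r + σ²/2)T] / (σ√T)
   = [ln(96.6034/36.1594) + (0.0184 + 0.5·0.3713²)·4.4533] / (0.3713·√4.4533)
   = [0.982677 + 0.388915] / 0.783549 = 1.750487
d₂ = d₁ − σ√T = 1.750487 − 0.783549 = 0.966939
risk-neutral PD = N(−d₂) = N(-0.966939) = 0.166787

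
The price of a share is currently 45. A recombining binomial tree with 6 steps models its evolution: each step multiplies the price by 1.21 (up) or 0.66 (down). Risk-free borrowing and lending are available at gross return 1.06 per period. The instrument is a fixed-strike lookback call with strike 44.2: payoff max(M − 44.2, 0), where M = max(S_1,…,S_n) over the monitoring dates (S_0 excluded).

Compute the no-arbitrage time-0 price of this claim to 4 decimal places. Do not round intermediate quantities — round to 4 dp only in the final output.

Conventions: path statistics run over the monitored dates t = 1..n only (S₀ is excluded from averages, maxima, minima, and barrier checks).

With p* = (R−d)/(u−d) = 0.7273, sum probability × payoff across the paths and divide by R^6.
Enumerate all 2^6 = 64 price paths (U = up ×1.21, D = down ×0.66); each path with k up-moves has probability p*^k·(1−p*)^(6−k).
DDDDDD: M=29.7000, payoff=0.0000, prob=0.000412
UDDDDD: M=54.4500, payoff=10.2500, prob=0.001097
DUDDDD: M=35.9370, payoff=0.0000, prob=0.001097
UUDDDD: M=65.8845, payoff=21.6845, prob=0.002926
DDUDDD: M=29.7000, payoff=0.0000, prob=0.001097
UDUDDD: M=54.4500, payoff=10.2500, prob=0.002926
DUUDDD: M=43.4838, payoff=0.0000, prob=0.002926
UUUDDD: M=79.7202, payoff=35.5202, prob=0.007803
DDDUDD: M=29.7000, payoff=0.0000, prob=0.001097
UDDUDD: M=54.4500, payoff=10.2500, prob=0.002926
DUDUDD: M=35.9370, payoff=0.0000, prob=0.002926
UUDUDD: M=65.8845, payoff=21.6845, prob=0.007803
DDUUDD: M=29.7000, payoff=0.0000, prob=0.002926
UDUUDD: M=54.4500, payoff=10.2500, prob=0.007803
DUUUDD: M=52.6154, payoff=8.4154, prob=0.007803
UUUUDD: M=96.4615, payoff=52.2615, prob=0.020809
DDDDUD: M=29.7000, payoff=0.0000, prob=0.001097
UDDDUD: M=54.4500, payoff=10.2500, prob=0.002926
DUDDUD: M=35.9370, payoff=0.0000, prob=0.002926
UUDDUD: M=65.8845, payoff=21.6845, prob=0.007803
DDUDUD: M=29.7000, payoff=0.0000, prob=0.002926
UDUDUD: M=54.4500, payoff=10.2500, prob=0.007803
DUUDUD: M=43.4838, payoff=0.0000, prob=0.007803
UUUDUD: M=79.7202, payoff=35.5202, prob=0.020809
DDDUUD: M=29.7000, payoff=0.0000, prob=0.002926
UDDUUD: M=54.4500, payoff=10.2500, prob=0.007803
DUDUUD: M=35.9370, payoff=0.0000, prob=0.007803
UUDUUD: M=65.8845, payoff=21.6845, prob=0.020809
DDUUUD: M=34.7261, payoff=0.0000, prob=0.007803
UDUUUD: M=63.6646, payoff=19.4646, prob=0.020809
DUUUUD: M=63.6646, payoff=19.4646, prob=0.020809
UUUUUD: M=116.7184, payoff=72.5184, prob=0.055490
DDDDDU: M=29.7000, payoff=0.0000, prob=0.001097
UDDDDU: M=54.4500, payoff=10.2500, prob=0.002926
DUDDDU: M=35.9370, payoff=0.0000, prob=0.002926
UUDDDU: M=65.8845, payoff=21.6845, prob=0.007803
DDUDDU: M=29.7000, payoff=0.0000, prob=0.002926
UDUDDU: M=54.4500, payoff=10.2500, prob=0.007803
DUUDDU: M=43.4838, payoff=0.0000, prob=0.007803
UUUDDU: M=79.7202, payoff=35.5202, prob=0.020809
DDDUDU: M=29.7000, payoff=0.0000, prob=0.002926
UDDUDU: M=54.4500, payoff=10.2500, prob=0.007803
DUDUDU: M=35.9370, payoff=0.0000, prob=0.007803
UUDUDU: M=65.8845, payoff=21.6845, prob=0.020809
DDUUDU: M=29.7000, payoff=0.0000, prob=0.007803
UDUUDU: M=54.4500, payoff=10.2500, prob=0.020809
DUUUDU: M=52.6154, payoff=8.4154, prob=0.020809
UUUUDU: M=96.4615, payoff=52.2615, prob=0.055490
DDDDUU: M=29.7000, payoff=0.0000, prob=0.002926
UDDDUU: M=54.4500, payoff=10.2500, prob=0.007803
DUDDUU: M=35.9370, payoff=0.0000, prob=0.007803
UUDDUU: M=65.8845, payoff=21.6845, prob=0.020809
DDUDUU: M=29.7000, payoff=0.0000, prob=0.007803
UDUDUU: M=54.4500, payoff=10.2500, prob=0.020809
DUUDUU: M=43.4838, payoff=0.0000, prob=0.020809
UUUDUU: M=79.7202, payoff=35.5202, prob=0.055490
DDDUUU: M=29.7000, payoff=0.0000, prob=0.007803
UDDUUU: M=54.4500, payoff=10.2500, prob=0.020809
DUDUUU: M=42.0186, payoff=0.0000, prob=0.020809
UUDUUU: M=77.0342, payoff=32.8342, prob=0.055490
DDUUUU: M=42.0186, payoff=0.0000, prob=0.020809
UDUUUU: M=77.0342, payoff=32.8342, prob=0.055490
DUUUUU: M=77.0342, payoff=32.8342, prob=0.055490
UUUUUU: M=141.2293, payoff=97.0293, prob=0.147973
Price = Σ prob·payoff / R^6 = 35.788275 / 1.418519 = 25.2293

price = 25.2293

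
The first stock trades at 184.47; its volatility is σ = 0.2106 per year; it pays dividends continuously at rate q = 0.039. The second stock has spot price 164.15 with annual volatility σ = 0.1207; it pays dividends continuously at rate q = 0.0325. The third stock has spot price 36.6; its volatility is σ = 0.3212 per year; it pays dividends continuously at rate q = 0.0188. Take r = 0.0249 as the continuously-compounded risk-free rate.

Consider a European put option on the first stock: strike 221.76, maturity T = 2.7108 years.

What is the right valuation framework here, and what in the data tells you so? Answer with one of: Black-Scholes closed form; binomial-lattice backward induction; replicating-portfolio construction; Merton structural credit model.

framework: Black-Scholes closed form

Key observation: the strike-221.76 put on the first stock is European-exercise on a continuously-modelled lognormal underlying, so its value is a single closed-form evaluation.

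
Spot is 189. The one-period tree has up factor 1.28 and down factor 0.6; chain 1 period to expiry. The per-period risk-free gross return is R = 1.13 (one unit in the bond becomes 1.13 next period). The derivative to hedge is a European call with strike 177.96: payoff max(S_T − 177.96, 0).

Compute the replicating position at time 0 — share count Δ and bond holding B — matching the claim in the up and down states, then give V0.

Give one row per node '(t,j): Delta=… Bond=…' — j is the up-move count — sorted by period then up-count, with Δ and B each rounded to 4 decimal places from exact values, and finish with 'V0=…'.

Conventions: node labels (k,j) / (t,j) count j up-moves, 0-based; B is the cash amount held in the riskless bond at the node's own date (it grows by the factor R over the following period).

(0,0): Delta=0.4977 Bond=-49.9427
V0=44.1161

Since d<R<u, set p* = (R−d)/(u−d) = 0.7794; price each node as the discounted p*-expectation of its children.
Payoffs at expiry: V(1,0)=0.0000, V(1,1)=63.9600
(0,0): S=189.0000. Δ = (V_up−V_dn)/(S_up−S_dn) = (63.9600−0.0000)/(241.9200−113.4000) = 0.4977. V = [p*·63.9600 + (1−p*)·0.0000]/1.13 = 44.1161. B = V − Δ·S = -49.9427.
Verification: the root portfolio costs Δ(0,0)·S0 + B(0,0) = 44.1161, matching V0.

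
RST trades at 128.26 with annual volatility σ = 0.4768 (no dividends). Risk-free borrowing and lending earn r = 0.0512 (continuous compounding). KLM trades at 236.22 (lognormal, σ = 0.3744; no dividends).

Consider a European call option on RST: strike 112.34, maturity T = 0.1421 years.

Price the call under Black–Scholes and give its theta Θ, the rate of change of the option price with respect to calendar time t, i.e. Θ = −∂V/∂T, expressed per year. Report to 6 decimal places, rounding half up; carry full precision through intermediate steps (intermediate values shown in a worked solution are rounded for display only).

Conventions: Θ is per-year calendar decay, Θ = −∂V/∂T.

price = 19.414524
Θ = -26.515340

σ√T = 0.4768·√0.1421 = 0.179735
d₁ = (ln(S/K) + (r+σ²/2)T) / (σ√T) = (ln(128.26/112.34) + (0.0512+0.4768²/2)·0.1421) / 0.179735 = (0.132529 + 0.023428) / 0.179735 = 0.867706
d₂ = d₁ − σ√T = 0.867706 − 0.179735 = 0.687971
e^{−rT} = 0.992751
N(d₁) = 0.807222,  N(d₂) = 0.754264
Call price V = S·N(d₁) − K·e^{−rT}·N(d₂) = 103.534339 − 84.119816 = 19.414524
φ(d₁) = (1/√(2π))·e^{−d₁²/2} = 0.273790
Θ = −S·φ(d₁)·σ/(2√T) − r·K·e^{−rT}·N(d₂) = −22.208405 − 4.306935 = -26.515340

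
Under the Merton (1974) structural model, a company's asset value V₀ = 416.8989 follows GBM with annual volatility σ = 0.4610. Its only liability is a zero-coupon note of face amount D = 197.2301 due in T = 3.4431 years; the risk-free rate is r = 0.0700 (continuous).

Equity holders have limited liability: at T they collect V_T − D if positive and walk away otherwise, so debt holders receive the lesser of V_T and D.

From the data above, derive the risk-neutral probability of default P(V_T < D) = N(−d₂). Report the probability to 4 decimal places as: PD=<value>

PD=0.2330

Apply the equity-as-call identities (strike 197.2301, horizon 3.4431 years):
d₁ = [ln(V₀/D) + (r + σ²/2)T] / (σ√T)
   = [ln(416.8989/197.2301) + (0.0700 + 0.5·0.4610²)·3.4431] / (0.4610·√3.4431)
   = [0.748473 + 0.606883] / 0.855413 = 1.584446
d₂ = d₁ − σ√T = 1.584446 − 0.855413 = 0.729033
risk-neutral PD = N(−d₂) = N(-0.729033) = 0.232991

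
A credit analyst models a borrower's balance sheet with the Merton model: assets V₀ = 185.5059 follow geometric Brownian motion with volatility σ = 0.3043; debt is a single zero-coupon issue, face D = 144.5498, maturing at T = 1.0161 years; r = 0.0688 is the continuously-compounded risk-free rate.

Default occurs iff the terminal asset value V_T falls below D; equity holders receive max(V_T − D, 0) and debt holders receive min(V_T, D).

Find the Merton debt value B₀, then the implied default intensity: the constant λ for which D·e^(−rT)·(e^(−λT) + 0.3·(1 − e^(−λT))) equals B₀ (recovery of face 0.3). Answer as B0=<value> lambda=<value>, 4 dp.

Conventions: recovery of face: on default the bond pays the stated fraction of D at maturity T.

B0=131.0838 lambda=0.0394

With assets at 185.5059 and a single debt payment of 144.5498 at 1.0161 years:
d₁ = [ln(V₀/D) + (r + σ²/2)T] / (σ√T)
   = [ln(185.5059/144.5498) + (0.0688 + 0.5·0.3043²)·1.0161] / (0.3043·√1.0161)
   = [0.249463 + 0.116952] / 0.306740 = 1.194546
d₂ = d₁ − σ√T = 1.194546 − 0.306740 = 0.887807
N(d₁) = 0.883868,  N(d₂) = 0.812678,  e^(−rT) = 0.932480
E₀ = V₀·N(d₁) − D·e^(−rT)·N(d₂)
   = 185.5059·0.883868 − 144.5498·0.932480·0.812678 = 54.422064
B₀ = V₀ − E₀ = 185.5059 − 54.422064 = 131.083836
e^(−λT) = (B₀·e^(rT)/D − 0.3)/(1 − 0.3) = (131.0838·1.072409/144.5498 − 0.3)/0.7 = 0.96072208
λ = −ln(0.96072208)/1.0161 = 0.039435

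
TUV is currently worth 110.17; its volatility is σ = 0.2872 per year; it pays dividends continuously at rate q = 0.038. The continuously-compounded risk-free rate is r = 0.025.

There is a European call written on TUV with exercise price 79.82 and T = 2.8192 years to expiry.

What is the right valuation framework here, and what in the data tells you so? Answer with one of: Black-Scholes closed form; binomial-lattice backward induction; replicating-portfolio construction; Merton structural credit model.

framework: Black-Scholes closed form

Key observation: a European claim on TUV (strike 79.82) — a lognormal (GBM) underlying with constant rate and volatility — has an exact closed-form value; no lattice or capital structure is involved.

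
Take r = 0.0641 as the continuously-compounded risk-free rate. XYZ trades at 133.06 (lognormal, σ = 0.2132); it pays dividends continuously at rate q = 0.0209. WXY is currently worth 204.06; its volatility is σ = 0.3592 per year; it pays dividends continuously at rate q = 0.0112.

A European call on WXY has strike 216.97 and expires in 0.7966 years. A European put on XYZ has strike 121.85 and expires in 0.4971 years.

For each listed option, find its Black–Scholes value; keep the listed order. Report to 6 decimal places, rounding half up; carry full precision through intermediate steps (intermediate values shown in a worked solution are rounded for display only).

price(WXY call K=216.97) = 24.091993
price(XYZ put K=121.85) = 2.547216

[WXY call K=216.97]
σ√T = 0.3592·√0.7966 = 0.320595
d₁ = (ln(S/K) + (r−q+σ²/2)T) / (σ√T) = (ln(204.06/216.97) + (0.0641−0.0112+0.3592²/2)·0.7966) / 0.320595 = (-0.061345 + 0.093531) / 0.320595 = 0.100393
d₂ = d₁ − σ√T = 0.100393 − 0.320595 = -0.220201
e^{−rT} = 0.950220
e^{−qT} = 0.991118
N(d₁) = 0.539984,  N(d₂) = 0.412857
price = S·e^{−qT}·N(d₁) − K·e^{−rT}·N(d₂) = 109.210414 − 85.118422 = 24.091993
[XYZ put K=121.85]
σ√T = 0.2132·√0.4971 = 0.150317
d₁ = (ln(S/K) + (r−q+σ²/2)T) / (σ√T) = (ln(133.06/121.85) + (0.0641−0.0209+0.2132²/2)·0.4971) / 0.150317 = (0.088009 + 0.032772) / 0.150317 = 0.803512
d₂ = d₁ − σ√T = 0.803512 − 0.150317 = 0.653194
e^{−rT} = 0.968638
e^{−qT} = 0.989664
N(−d₁) = 0.210840,  N(−d₂) = 0.256815
price = K·e^{−rT}·N(−d₂) − S·e^{−qT}·N(−d₁) = 30.311563 − 27.764347 = 2.547216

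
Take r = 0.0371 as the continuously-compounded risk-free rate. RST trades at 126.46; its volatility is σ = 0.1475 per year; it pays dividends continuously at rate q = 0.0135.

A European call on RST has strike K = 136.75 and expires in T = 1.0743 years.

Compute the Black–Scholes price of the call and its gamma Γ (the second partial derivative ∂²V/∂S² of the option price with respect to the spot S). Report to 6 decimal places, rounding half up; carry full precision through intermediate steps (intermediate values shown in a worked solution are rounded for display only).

σ√T = 0.1475·√1.0743 = 0.152881
d₁ = (ln(S/K) + (r−q+σ²/2)T) / (σ√T) = (ln(126.46/136.75) + (0.0371−0.0135+0.1475²/2)·1.0743) / 0.152881 = (-0.078228 + 0.037040) / 0.152881 = -0.269415
d₂ = d₁ − σ√T = -0.269415 − 0.152881 = -0.422296
e^{−rT} = 0.960927
e^{−qT} = 0.985602
N(d₁) = 0.393805,  N(d₂) = 0.336404
Call price V = S·e^{−qT}·N(d₁) − K·e^{−rT}·N(d₂) = 49.083559 − 44.205824 = 4.877736
φ(d₁) = (1/√(2π))·e^{−d₁²/2} = 0.384723
Γ = e^{−qT}·φ(d₁) / (S·σ·√T) = 0.019613

price = 4.877736
Γ = 0.019613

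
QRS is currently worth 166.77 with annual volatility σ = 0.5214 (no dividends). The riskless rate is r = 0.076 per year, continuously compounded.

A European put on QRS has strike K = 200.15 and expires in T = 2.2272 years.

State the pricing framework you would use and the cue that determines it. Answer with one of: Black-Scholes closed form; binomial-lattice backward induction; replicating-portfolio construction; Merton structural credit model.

framework: Black-Scholes closed form

Key observation: the instrument is a plain European put (strike 200.15) on a lognormal asset; the exact continuous-time formula applies directly.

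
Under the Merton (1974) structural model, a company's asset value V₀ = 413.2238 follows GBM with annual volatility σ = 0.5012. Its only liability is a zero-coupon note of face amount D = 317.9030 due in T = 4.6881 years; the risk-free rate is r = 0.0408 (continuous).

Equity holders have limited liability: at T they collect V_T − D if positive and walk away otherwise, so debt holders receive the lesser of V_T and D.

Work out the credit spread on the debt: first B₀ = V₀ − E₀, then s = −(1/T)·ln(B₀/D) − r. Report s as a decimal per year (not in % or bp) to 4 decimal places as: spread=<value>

spread=0.0714

Equity is a call on the firm's assets struck at D = 317.9030:
d₁ = [ln(V₀/D) + (r + σ²/2)T] / (σ√T)
   = [ln(413.2238/317.9030) + (0.0408 + 0.5·0.5012²)·4.6881] / (0.5012·√4.6881)
   = [0.262243 + 0.780103] / 1.085199 = 0.960511
d₂ = d₁ − σ√T = 0.960511 − 1.085199 = -0.124688
N(d₁) = 0.831601,  N(d₂) = 0.450385,  e^(−rT) = 0.825906
E₀ = V₀·N(d₁) − D·e^(−rT)·N(d₂)
   = 413.2238·0.831601 − 317.9030·0.825906·0.450385 = 225.385098
B₀ = V₀ − E₀ = 413.2238 − 225.385098 = 187.838702
spread = −(1/T)·ln(B₀/D) − r = −(1/4.6881)·ln(187.838702/317.9030) − 0.0408 = 0.07143367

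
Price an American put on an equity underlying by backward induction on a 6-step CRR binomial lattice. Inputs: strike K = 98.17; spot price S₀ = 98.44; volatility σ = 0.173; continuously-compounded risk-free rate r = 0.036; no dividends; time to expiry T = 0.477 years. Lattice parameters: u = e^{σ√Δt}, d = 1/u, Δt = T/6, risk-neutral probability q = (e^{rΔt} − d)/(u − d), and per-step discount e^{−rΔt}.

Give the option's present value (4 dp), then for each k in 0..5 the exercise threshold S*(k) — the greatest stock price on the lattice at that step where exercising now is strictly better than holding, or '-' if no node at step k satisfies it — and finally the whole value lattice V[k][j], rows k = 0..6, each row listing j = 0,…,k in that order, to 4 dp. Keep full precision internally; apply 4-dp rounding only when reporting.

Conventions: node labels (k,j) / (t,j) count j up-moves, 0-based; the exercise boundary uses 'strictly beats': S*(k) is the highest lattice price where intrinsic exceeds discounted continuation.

price = 3.7849
boundary = - - - 85.0391 89.2900 93.7535
tree:
3.7849
5.9832 1.7534
9.0920 3.1141 0.4929
13.1309 5.3718 1.0237 0.0000
17.1794 8.8800 2.1263 0.0000 0.0000
21.0352 13.1309 4.4165 0.0000 0.0000 0.0000
24.7075 17.1794 8.8800 0.0000 0.0000 0.0000 0.0000

Δt=0.07950  u=1.04999  d=0.95239  q=0.51717  discount=0.99714
step 6 (expiry): payoffs max(K−S,0) = 24.7075 17.1794 8.8800 0.0000 0.0000 0.0000 0.0000
step 5: (k=5,j=0): S=77.1348, K−S=21.0352, hold=20.7547 ⇒ V=21.0352 exercise | (k=5,j=1): S=85.0391, K−S=13.1309, hold=12.8503 ⇒ V=13.1309 exercise | (k=5,j=2): S=93.7535, K−S=4.4165, hold=4.2752 ⇒ V=4.4165 exercise | (k=5,j=3): S=103.3608, K−S=0.0000, hold=0.0000 ⇒ V=0.0000 continue | (k=5,j=4): S=113.9527, K−S=0.0000, hold=0.0000 ⇒ V=0.0000 continue | (k=5,j=5): S=125.6299, K−S=0.0000, hold=0.0000 ⇒ V=0.0000 continue  boundary S*=93.7535
step 4: (k=4,j=0): S=80.9906, K−S=17.1794, hold=16.8989 ⇒ V=17.1794 exercise | (k=4,j=1): S=89.2900, K−S=8.8800, hold=8.5994 ⇒ V=8.8800 exercise | (k=4,j=2): S=98.4400, K−S=0.0000, hold=2.1263 ⇒ V=2.1263 continue | (k=4,j=3): S=108.5276, K−S=0.0000, hold=0.0000 ⇒ V=0.0000 continue | (k=4,j=4): S=119.6489, K−S=0.0000, hold=0.0000 ⇒ V=0.0000 continue  boundary S*=89.2900
step 3: (k=3,j=0): S=85.0391, K−S=13.1309, hold=12.8503 ⇒ V=13.1309 exercise | (k=3,j=1): S=93.7535, K−S=4.4165, hold=5.3718 ⇒ V=5.3718 continue | (k=3,j=2): S=103.3608, K−S=0.0000, hold=1.0237 ⇒ V=1.0237 continue | (k=3,j=3): S=113.9527, K−S=0.0000, hold=0.0000 ⇒ V=0.0000 continue  boundary S*=85.0391
step 2: (k=2,j=0): S=89.2900, K−S=8.8800, hold=9.0920 ⇒ V=9.0920 continue | (k=2,j=1): S=98.4400, K−S=0.0000, hold=3.1141 ⇒ V=3.1141 continue | (k=2,j=2): S=108.5276, K−S=0.0000, hold=0.4929 ⇒ V=0.4929 continue  boundary S*=-
step 1: (k=1,j=0): S=93.7535, K−S=4.4165, hold=5.9832 ⇒ V=5.9832 continue | (k=1,j=1): S=103.3608, K−S=0.0000, hold=1.7534 ⇒ V=1.7534 continue  boundary S*=-
step 0: (k=0,j=0): S=98.4400, K−S=0.0000, hold=3.7849 ⇒ V=3.7849 continue  boundary S*=-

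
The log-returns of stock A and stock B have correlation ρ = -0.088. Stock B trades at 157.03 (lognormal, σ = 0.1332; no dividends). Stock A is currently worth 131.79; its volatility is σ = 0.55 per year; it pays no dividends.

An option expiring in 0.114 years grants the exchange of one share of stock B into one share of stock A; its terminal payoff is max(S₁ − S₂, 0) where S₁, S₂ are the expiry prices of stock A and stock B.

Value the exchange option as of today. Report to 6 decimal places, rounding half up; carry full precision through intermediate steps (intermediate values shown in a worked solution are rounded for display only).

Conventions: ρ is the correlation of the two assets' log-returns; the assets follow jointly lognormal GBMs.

exchange price = 2.811689

σ_eff = √(σ₁² + σ₂² − 2ρσ₁σ₂) = √(0.55² + 0.1332² − 2·-0.088·0.55·0.1332) = 0.577179
d₁ = (ln(S₁/S₂) + (q₂ − q₁ + σ_eff²/2)T) / (σ_eff√T) = (ln(131.79/157.03) + (0.0 − 0.0 + 0.166568)·0.114) / 0.194878 = -0.801723
d₂ = d₁ − σ_eff√T = -0.801723 − 0.194878 = -0.996601
N(d₁) = 0.211357,  N(d₂) = 0.159479
V = S₁·e^{−q₁T}·N(d₁) − S₂·e^{−q₂T}·N(d₂) = 27.854676 − 25.042987 = 2.811689
Key observation: the rate r is irrelevant here: denominating values in stock B turns the exchange into a ratio option on S₁/S₂, and discounting at r drops out.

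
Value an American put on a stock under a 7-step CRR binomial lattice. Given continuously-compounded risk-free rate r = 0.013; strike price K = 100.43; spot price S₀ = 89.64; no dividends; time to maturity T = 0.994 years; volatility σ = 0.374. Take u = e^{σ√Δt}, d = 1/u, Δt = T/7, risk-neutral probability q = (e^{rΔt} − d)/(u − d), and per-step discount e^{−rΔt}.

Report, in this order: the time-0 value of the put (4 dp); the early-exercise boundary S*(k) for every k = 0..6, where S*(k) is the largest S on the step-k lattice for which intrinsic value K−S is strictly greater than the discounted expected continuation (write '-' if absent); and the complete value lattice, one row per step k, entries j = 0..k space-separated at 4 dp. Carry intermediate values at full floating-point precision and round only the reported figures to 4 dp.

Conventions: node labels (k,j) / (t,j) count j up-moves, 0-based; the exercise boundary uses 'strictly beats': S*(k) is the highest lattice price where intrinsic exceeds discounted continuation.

params: Δt=0.14200 u=1.15135 d=0.86855 q=0.47136 e^(-rΔt)=0.99816
t_7 payoffs: 67.0064 56.1235 41.6971 22.5735 0.0000 0.0000 0.0000 0.0000
t_6: node(6,0) S=38.4823 payoff=61.9477 vs cont=61.7625 → 61.9477 [stop]  node(6,1) S=51.0122 payoff=49.4178 vs cont=49.2325 → 49.4178 [stop]  node(6,2) S=67.6220 payoff=32.8080 vs cont=32.6228 → 32.8080 [stop]  node(6,3) S=89.6400 payoff=10.7900 vs cont=11.9113 → 11.9113 [wait]  node(6,4) S=118.8271 payoff=0.0000 vs cont=0.0000 → 0.0000 [wait]  node(6,5) S=157.5177 payoff=0.0000 vs cont=0.0000 → 0.0000 [wait]  node(6,6) S=208.8060 payoff=0.0000 vs cont=0.0000 → 0.0000 [wait]  ⇒ S*(6)=67.6220
t_5: node(5,0) S=44.3065 payoff=56.1235 vs cont=55.9383 → 56.1235 [stop]  node(5,1) S=58.7329 payoff=41.6971 vs cont=41.5119 → 41.6971 [stop]  node(5,2) S=77.8565 payoff=22.5735 vs cont=22.9158 → 22.9158 [wait]  node(5,3) S=103.2069 payoff=0.0000 vs cont=6.2852 → 6.2852 [wait]  node(5,4) S=136.8114 payoff=0.0000 vs cont=0.0000 → 0.0000 [wait]  node(5,5) S=181.3578 payoff=0.0000 vs cont=0.0000 → 0.0000 [wait]  ⇒ S*(5)=58.7329
t_4: node(4,0) S=51.0122 payoff=49.4178 vs cont=49.2325 → 49.4178 [stop]  node(4,1) S=67.6220 payoff=32.8080 vs cont=32.7838 → 32.8080 [stop]  node(4,2) S=89.6400 payoff=10.7900 vs cont=15.0490 → 15.0490 [wait]  node(4,3) S=118.8271 payoff=0.0000 vs cont=3.3165 → 3.3165 [wait]  node(4,4) S=157.5177 payoff=0.0000 vs cont=0.0000 → 0.0000 [wait]  ⇒ S*(4)=67.6220
t_3: node(3,0) S=58.7329 payoff=41.6971 vs cont=41.5119 → 41.6971 [stop]  node(3,1) S=77.8565 payoff=22.5735 vs cont=24.3921 → 24.3921 [wait]  node(3,2) S=103.2069 payoff=0.0000 vs cont=9.5012 → 9.5012 [wait]  node(3,3) S=136.8114 payoff=0.0000 vs cont=1.7500 → 1.7500 [wait]  ⇒ S*(3)=58.7329
t_2: node(2,0) S=67.6220 payoff=32.8080 vs cont=33.4784 → 33.4784 [wait]  node(2,1) S=89.6400 payoff=10.7900 vs cont=17.3411 → 17.3411 [wait]  node(2,2) S=118.8271 payoff=0.0000 vs cont=5.8368 → 5.8368 [wait]  ⇒ S*(2)=-
t_1: node(1,0) S=77.8565 payoff=22.5735 vs cont=25.8242 → 25.8242 [wait]  node(1,1) S=103.2069 payoff=0.0000 vs cont=11.8965 → 11.8965 [wait]  ⇒ S*(1)=-
t_0: node(0,0) S=89.6400 payoff=10.7900 vs cont=19.2238 → 19.2238 [wait]  ⇒ S*(0)=-

price = 19.2238
boundary = - - - 58.7329 67.6220 58.7329 67.6220
tree:
19.2238
25.8242 11.8965
33.4784 17.3411 5.8368
41.6971 24.3921 9.5012 1.7500
49.4178 32.8080 15.0490 3.3165 0.0000
56.1235 41.6971 22.9158 6.2852 0.0000 0.0000
61.9477 49.4178 32.8080 11.9113 0.0000 0.0000 0.0000
67.0064 56.1235 41.6971 22.5735 0.0000 0.0000 0.0000 0.0000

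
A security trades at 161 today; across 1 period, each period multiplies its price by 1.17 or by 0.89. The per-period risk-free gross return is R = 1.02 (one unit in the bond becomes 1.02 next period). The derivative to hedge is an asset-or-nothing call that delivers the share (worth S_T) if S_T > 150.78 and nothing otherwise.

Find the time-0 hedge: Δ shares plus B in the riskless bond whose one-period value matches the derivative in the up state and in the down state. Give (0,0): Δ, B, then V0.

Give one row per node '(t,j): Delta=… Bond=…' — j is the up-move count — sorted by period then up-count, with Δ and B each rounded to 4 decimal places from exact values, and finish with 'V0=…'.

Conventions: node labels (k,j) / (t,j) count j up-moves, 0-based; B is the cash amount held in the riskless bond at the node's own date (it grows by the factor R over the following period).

Arbitrage-free pricing uses the up-move probability p* = (R−d)/(u−d) = 0.4643, discounting each step at R = 1.02.
Expiry values: V(1,0)=0.0000, V(1,1)=188.3700
Node (0,0) S=161.0000: V=(p*·188.3700+(1−p*)·0.0000)/1.02=85.7426; Δ=(188.3700−0.0000)/(188.3700−143.2900)=4.1786; B=V−Δ·S=-587.0074
Check: Δ(0,0)·S0 + B(0,0) = 85.7426 = V0.

(0,0): Delta=4.1786 Bond=-587.0074
V0=85.7426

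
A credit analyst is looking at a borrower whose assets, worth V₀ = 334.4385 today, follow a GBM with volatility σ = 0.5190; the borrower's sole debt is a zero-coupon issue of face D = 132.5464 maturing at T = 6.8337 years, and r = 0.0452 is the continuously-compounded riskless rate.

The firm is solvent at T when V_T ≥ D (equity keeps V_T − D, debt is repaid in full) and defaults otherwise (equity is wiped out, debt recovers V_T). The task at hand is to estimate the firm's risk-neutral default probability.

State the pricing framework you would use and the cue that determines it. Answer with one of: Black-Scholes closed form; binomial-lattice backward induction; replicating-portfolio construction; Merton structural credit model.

Key observation: the asked-for credit quantity lives on the firm's capital structure — asset value, asset volatility, debt face 132.5464 — which is the structural model's domain.

framework: Merton structural credit model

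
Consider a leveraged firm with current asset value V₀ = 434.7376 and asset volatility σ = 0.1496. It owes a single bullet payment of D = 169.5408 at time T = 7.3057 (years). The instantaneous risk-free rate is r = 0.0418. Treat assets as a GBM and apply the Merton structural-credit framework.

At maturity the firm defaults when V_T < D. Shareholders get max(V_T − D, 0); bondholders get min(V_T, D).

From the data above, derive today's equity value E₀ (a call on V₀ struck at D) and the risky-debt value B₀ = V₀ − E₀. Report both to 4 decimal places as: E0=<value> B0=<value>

E0=309.8386 B0=124.8990

Work the structural quantities from V₀ = 434.7376 against face 169.5408:
d₁ = [ln(V₀/D) + (r + σ²/2)T] / (σ√T)
   = [ln(434.7376/169.5408) + (0.0418 + 0.5·0.1496²)·7.3057] / (0.1496·√7.3057)
   = [0.941649 + 0.387130] / 0.404355 = 3.286171
d₂ = d₁ − σ√T = 3.286171 − 0.404355 = 2.881816
N(d₁) = 0.999492,  N(d₂) = 0.998023,  e^(−rT) = 0.736845
E₀ = V₀·N(d₁) − D·e^(−rT)·N(d₂)
   = 434.7376·0.999492 − 169.5408·0.736845·0.998023 = 309.838589
B₀ = V₀ − E₀ = 434.7376 − 309.838589 = 124.899011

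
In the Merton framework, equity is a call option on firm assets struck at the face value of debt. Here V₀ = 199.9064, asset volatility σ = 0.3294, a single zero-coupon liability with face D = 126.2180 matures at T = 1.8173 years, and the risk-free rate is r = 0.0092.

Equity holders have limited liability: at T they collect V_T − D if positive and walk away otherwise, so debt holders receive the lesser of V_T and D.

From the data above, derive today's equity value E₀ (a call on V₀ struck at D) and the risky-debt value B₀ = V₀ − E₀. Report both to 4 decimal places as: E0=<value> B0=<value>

E0=80.7606 B0=119.1458

With assets at 199.9064 and a single debt payment of 126.2180 at 1.8173 years:
d₁ = [ln(V₀/D) + (r + σ²/2)T] / (σ√T)
   = [ln(199.9064/126.2180) + (0.0092 + 0.5·0.3294²)·1.8173] / (0.3294·√1.8173)
   = [0.459839 + 0.115312] / 0.444055 = 1.295223
d₂ = d₁ − σ√T = 1.295223 − 0.444055 = 0.851168
N(d₁) = 0.902378,  N(d₂) = 0.802662,  e^(−rT) = 0.983420
E₀ = V₀·N(d₁) − D·e^(−rT)·N(d₂)
   = 199.9064·0.902378 − 126.2180·0.983420·0.802662 = 80.760565
B₀ = V₀ − E₀ = 199.9064 − 80.760565 = 119.145835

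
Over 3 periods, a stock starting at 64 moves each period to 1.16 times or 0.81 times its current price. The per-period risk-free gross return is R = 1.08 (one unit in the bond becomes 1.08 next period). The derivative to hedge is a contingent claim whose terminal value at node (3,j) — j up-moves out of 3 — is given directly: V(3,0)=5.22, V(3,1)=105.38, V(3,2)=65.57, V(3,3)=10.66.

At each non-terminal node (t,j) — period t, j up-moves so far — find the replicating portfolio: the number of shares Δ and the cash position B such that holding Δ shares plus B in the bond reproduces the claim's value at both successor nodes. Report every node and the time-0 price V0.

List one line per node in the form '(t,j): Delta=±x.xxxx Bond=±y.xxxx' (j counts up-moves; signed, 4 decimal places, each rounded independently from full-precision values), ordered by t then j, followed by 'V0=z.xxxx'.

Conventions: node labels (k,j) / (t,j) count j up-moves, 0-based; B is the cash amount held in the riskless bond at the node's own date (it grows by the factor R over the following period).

(0,0): Delta=-1.5877 Bond=136.9046
(1,0): Delta=-0.3989 Bond=86.2283
(1,1): Delta=-1.8337 Bond=166.1173
(2,0): Delta=6.8152 Bond=-209.7952
(2,1): Delta=-1.8915 Bond=182.8812
(2,2): Delta=-1.8217 Bond=178.3772
V0=35.2896

No-arbitrage ⇒ martingale measure with p* = (R−d)/(u−d) = 0.7714.
At maturity the claim pays: V(3,0)=5.2200, V(3,1)=105.3800, V(3,2)=65.5700, V(3,3)=10.6600
  t=2,j=0: stock 41.9904 → up 48.7089 (V=105.3800), down 34.0122 (V=5.2200). Price 76.3762; hedge Δ=6.8152, bond B=-209.7952.
  t=2,j=1: stock 60.1344 → up 69.7559 (V=65.5700), down 48.7089 (V=105.3800). Price 69.1384; hedge Δ=-1.8915, bond B=182.8812.
  t=2,j=2: stock 86.1184 → up 99.8973 (V=10.6600), down 69.7559 (V=65.5700). Price 21.4915; hedge Δ=-1.8217, bond B=178.3772.
  t=1,j=0: stock 51.8400 → up 60.1344 (V=69.1384), down 41.9904 (V=76.3762). Price 65.5488; hedge Δ=-0.3989, bond B=86.2283.
  t=1,j=1: stock 74.2400 → up 86.1184 (V=21.4915), down 60.1344 (V=69.1384). Price 29.9836; hedge Δ=-1.8337, bond B=166.1173.
  t=0,j=0: stock 64.0000 → up 74.2400 (V=29.9836), down 51.8400 (V=65.5488). Price 35.2896; hedge Δ=-1.5877, bond B=136.9046.
Check: Δ(0,0)·S0 + B(0,0) = 35.2896 = V0.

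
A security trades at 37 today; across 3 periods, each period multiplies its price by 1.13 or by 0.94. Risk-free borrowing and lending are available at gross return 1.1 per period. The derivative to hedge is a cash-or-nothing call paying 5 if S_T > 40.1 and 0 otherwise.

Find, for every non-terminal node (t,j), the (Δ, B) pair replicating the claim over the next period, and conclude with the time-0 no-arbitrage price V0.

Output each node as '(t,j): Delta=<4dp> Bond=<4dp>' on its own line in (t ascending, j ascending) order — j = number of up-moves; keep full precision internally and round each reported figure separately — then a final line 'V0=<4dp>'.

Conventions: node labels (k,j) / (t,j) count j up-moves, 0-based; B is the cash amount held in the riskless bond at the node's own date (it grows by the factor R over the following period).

(0,0): Delta=0.1563 Bond=-2.2784
(1,0): Delta=0.5792 Bond=-17.2157
(1,1): Delta=0.0903 Bond=0.2518
(2,0): Delta=0.0000 Bond=0.0000
(2,1): Delta=0.6696 Bond=-22.4880
(2,2): Delta=0.0000 Bond=4.5455
V0=3.5052

Under the risk-neutral measure, an up-move has probability p* = (R−d)/(u−d) = 0.8421 and values discount at R = 1.1.
Expiry values: V(3,0)=0.0000, V(3,1)=0.0000, V(3,2)=5.0000, V(3,3)=5.0000
  t=2,j=0: stock 32.6932 → up 36.9433 (V=0.0000), down 30.7316 (V=0.0000). Price 0.0000; hedge Δ=0.0000, bond B=0.0000.
  t=2,j=1: stock 39.3014 → up 44.4106 (V=5.0000), down 36.9433 (V=0.0000). Price 3.8278; hedge Δ=0.6696, bond B=-22.4880.
  t=2,j=2: stock 47.2453 → up 53.3872 (V=5.0000), down 44.4106 (V=5.0000). Price 4.5455; hedge Δ=0.0000, bond B=4.5455.
  t=1,j=0: stock 34.7800 → up 39.3014 (V=3.8278), down 32.6932 (V=0.0000). Price 2.9303; hedge Δ=0.5792, bond B=-17.2157.
  t=1,j=1: stock 41.8100 → up 47.2453 (V=4.5455), down 39.3014 (V=3.8278). Price 4.0292; hedge Δ=0.0903, bond B=0.2518.
  t=0,j=0: stock 37.0000 → up 41.8100 (V=4.0292), down 34.7800 (V=2.9303). Price 3.5052; hedge Δ=0.1563, bond B=-2.2784.
Verification: the root portfolio costs Δ(0,0)·S0 + B(0,0) = 3.5052, matching V0.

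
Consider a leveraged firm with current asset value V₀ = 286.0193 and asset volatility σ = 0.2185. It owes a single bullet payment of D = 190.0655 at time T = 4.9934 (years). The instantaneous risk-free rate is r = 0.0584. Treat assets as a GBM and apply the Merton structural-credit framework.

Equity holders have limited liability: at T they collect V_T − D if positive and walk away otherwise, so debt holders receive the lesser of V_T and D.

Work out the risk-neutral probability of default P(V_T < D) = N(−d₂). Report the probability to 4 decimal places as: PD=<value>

PD=0.1170

Apply the equity-as-call identities (strike 190.0655, horizon 4.9934 years):
d₁ = [ln(V₀/D) + (r + σ²/2)T] / (σ√T)
   = [ln(286.0193/190.0655) + (0.0584 + 0.5·0.2185²)·4.9934] / (0.2185·√4.9934)
   = [0.408691 + 0.410813] / 0.488258 = 1.678421
d₂ = d₁ − σ√T = 1.678421 − 0.488258 = 1.190163
risk-neutral PD = N(−d₂) = N(-1.190163) = 0.116991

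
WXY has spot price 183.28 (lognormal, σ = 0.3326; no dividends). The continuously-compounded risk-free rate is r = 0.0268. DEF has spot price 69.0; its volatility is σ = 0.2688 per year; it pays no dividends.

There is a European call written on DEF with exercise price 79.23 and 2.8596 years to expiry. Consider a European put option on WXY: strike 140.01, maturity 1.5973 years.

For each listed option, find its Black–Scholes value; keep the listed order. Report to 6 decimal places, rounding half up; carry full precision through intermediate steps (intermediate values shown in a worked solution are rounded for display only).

price(DEF call K=79.23) = 10.722613
price(WXY put K=140.01) = 8.647494

[DEF call K=79.23]
σ√T = 0.2688·√2.8596 = 0.454550
d₁ = (ln(S/K) + (r+σ²/2)T) / (σ√T) = (ln(69.0/79.23) + (0.0268+0.2688²/2)·2.8596) / 0.454550 = (-0.138249 + 0.179945) / 0.454550 = 0.091732
d₂ = d₁ − σ√T = 0.091732 − 0.454550 = -0.362818
e^{−rT} = 0.926226
N(d₁) = 0.536544,  N(d₂) = 0.358370
price = S·N(d₁) − K·e^{−rT}·N(d₂) = 37.021567 − 26.298955 = 10.722613
[WXY put K=140.01]
σ√T = 0.3326·√1.5973 = 0.420354
d₁ = (ln(S/K) + (r+σ²/2)T) / (σ√T) = (ln(183.28/140.01) + (0.0268+0.3326²/2)·1.5973) / 0.420354 = (0.269301 + 0.131157) / 0.420354 = 0.952667
d₂ = d₁ − σ√T = 0.952667 − 0.420354 = 0.532313
e^{−rT} = 0.958096
N(−d₁) = 0.170379,  N(−d₂) = 0.297255
price = K·e^{−rT}·N(−d₂) − S·N(−d₁) = 39.874629 − 31.227135 = 8.647494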